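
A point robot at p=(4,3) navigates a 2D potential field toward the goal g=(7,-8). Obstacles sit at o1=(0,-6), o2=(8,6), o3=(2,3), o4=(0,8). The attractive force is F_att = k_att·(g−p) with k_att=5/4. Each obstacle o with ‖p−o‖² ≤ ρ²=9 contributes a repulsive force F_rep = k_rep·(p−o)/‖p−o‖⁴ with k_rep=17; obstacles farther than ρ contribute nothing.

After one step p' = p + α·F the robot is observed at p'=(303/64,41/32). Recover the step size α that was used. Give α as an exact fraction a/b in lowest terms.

α = 1/8

F_att = 5/4·(g−p) = 5/4·(3,-11) = (3.7500,-13.7500)
o1: d²=97 > ρ²=9 → inactive
o2: d²=25 > ρ²=9 → inactive
o3: d²=4 ≤ ρ²=9; F_rep = 17·(2,0)/4² = (2.1250,0.0000)
o4: d²=41 > ρ²=9 → inactive
F = F_att + ΣF_rep = (5.8750,-13.7500)
Δp = p'−p = (0.7344,-1.7188); α = Δx/Fx = (47/64) / (47/8) = 1/8
check: Δy/Fy = (-55/32) / (-55/4) = 1/8 ✓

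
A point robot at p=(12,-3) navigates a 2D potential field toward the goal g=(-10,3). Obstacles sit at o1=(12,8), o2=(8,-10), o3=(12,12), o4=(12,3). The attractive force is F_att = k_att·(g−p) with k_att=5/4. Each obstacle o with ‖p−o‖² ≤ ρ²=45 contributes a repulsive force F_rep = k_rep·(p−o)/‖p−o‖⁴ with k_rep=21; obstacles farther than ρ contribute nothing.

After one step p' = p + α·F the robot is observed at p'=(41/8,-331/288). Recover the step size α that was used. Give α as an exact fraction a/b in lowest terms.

α = 1/4

F_att = 5/4·(g−p) = 5/4·(-22,6) = (-27.5000,7.5000)
o1: d²=121 > ρ²=45 → inactive
o2: d²=65 > ρ²=45 → inactive
o3: d²=225 > ρ²=45 → inactive
o4: d²=36 ≤ ρ²=45; F_rep = 21·(0,-6)/36² = (0.0000,-0.0972)
F = F_att + ΣF_rep = (-27.5000,7.4028)
Δp = p'−p = (-6.8750,1.8507); α = Δx/Fx = (-55/8) / (-55/2) = 1/4
check: Δy/Fy = (533/288) / (533/72) = 1/4 ✓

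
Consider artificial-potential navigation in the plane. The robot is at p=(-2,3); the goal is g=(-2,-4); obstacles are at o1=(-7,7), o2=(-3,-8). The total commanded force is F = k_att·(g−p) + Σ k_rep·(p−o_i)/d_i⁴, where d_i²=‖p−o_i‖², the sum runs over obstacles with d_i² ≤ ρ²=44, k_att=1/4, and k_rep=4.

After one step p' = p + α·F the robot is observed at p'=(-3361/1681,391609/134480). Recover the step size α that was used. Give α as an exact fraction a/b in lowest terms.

α = 1/20

F_att = 1/4·(g−p) = 1/4·(0,-7) = (0.0000,-1.7500)
o1: d²=41 ≤ ρ²=44; F_rep = 4·(5,-4)/41² = (0.0119,-0.0095)
o2: d²=122 > ρ²=44 → inactive
F = F_att + ΣF_rep = (0.0119,-1.7595)
Δp = p'−p = (0.0006,-0.0880); α = Δx/Fx = (1/1681) / (20/1681) = 1/20
check: Δy/Fy = (-11831/134480) / (-11831/6724) = 1/20 ✓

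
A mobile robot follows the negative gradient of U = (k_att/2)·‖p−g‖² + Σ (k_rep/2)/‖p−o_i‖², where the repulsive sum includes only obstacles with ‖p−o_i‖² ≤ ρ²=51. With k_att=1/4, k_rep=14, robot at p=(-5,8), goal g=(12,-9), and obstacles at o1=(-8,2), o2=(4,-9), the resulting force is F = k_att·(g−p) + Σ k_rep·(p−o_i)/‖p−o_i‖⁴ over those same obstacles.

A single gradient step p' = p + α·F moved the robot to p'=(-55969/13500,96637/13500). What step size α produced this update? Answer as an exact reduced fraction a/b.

α = 1/5

F_att = 1/4·(g−p) = 1/4·(17,-17) = (4.2500,-4.2500)
o1: d²=45 ≤ ρ²=51; F_rep = 14·(3,6)/45² = (0.0207,0.0415)
o2: d²=370 > ρ²=51 → inactive
F = F_att + ΣF_rep = (4.2707,-4.2085)
Δp = p'−p = (0.8541,-0.8417); α = Δx/Fx = (11531/13500) / (11531/2700) = 1/5
check: Δy/Fy = (-11363/13500) / (-11363/2700) = 1/5 ✓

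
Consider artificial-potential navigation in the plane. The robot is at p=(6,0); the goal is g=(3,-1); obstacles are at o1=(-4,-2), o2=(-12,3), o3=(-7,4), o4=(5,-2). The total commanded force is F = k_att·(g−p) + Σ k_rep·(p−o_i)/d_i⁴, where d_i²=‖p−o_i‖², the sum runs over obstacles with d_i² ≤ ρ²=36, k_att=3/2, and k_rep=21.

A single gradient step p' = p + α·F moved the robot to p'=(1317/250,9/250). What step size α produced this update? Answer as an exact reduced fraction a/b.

F_att = 3/2·(g−p) = 3/2·(-3,-1) = (-4.5000,-1.5000)
o1: d²=104 > ρ²=36 → inactive
o2: d²=333 > ρ²=36 → inactive
o3: d²=185 > ρ²=36 → inactive
o4: d²=5 ≤ ρ²=36; F_rep = 21·(1,2)/5² = (0.8400,1.6800)
F = F_att + ΣF_rep = (-3.6600,0.1800)
Δp = p'−p = (-0.7320,0.0360); α = Δx/Fx = (-183/250) / (-183/50) = 1/5
check: Δy/Fy = (9/250) / (9/50) = 1/5 ✓

α = 1/5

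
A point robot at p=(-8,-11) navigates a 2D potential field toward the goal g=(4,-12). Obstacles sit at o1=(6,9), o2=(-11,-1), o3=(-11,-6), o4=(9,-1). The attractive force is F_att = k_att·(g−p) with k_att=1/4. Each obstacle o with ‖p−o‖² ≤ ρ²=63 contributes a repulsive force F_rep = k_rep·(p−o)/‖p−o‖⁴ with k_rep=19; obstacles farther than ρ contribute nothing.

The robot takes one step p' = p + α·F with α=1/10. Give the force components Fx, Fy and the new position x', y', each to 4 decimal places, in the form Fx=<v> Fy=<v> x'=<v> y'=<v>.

F_att = 1/4·(g−p) = 1/4·(12,-1) = (3.0000,-0.2500)
o1: d²=596 > ρ²=63 → inactive
o2: d²=109 > ρ²=63 → inactive
o3: d²=34 ≤ ρ²=63; F_rep = 19·(3,-5)/34² = (0.0493,-0.0822)
o4: d²=389 > ρ²=63 → inactive
F = F_att + ΣF_rep = (3.0493,-0.3322)
p' = p + 1/10·F = (-7.6951,-11.0332)

Fx=3.0493 Fy=-0.3322 x'=-7.6951 y'=-11.0332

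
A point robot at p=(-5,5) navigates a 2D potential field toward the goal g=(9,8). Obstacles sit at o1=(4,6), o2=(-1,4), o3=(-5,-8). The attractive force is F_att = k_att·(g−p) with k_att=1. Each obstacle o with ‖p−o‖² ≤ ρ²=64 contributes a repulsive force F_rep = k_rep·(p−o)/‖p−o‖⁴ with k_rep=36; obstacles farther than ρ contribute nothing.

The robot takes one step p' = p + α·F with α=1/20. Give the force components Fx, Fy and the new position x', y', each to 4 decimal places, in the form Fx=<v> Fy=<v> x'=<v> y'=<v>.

F_att = 1·(g−p) = 1·(14,3) = (14.0000,3.0000)
o1: d²=82 > ρ²=64 → inactive
o2: d²=17 ≤ ρ²=64; F_rep = 36·(-4,1)/17² = (-0.4983,0.1246)
o3: d²=169 > ρ²=64 → inactive
F = F_att + ΣF_rep = (13.5017,3.1246)
p' = p + 1/20·F = (-4.3249,5.1562)

Fx=13.5017 Fy=3.1246 x'=-4.3249 y'=5.1562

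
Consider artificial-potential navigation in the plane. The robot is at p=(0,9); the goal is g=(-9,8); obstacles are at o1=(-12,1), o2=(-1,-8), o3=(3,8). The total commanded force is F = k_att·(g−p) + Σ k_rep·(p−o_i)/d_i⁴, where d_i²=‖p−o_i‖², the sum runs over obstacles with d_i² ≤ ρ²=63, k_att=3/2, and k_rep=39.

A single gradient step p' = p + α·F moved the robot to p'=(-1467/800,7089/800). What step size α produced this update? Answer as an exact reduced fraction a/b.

F_att = 3/2·(g−p) = 3/2·(-9,-1) = (-13.5000,-1.5000)
o1: d²=208 > ρ²=63 → inactive
o2: d²=290 > ρ²=63 → inactive
o3: d²=10 ≤ ρ²=63; F_rep = 39·(-3,1)/10² = (-1.1700,0.3900)
F = F_att + ΣF_rep = (-14.6700,-1.1100)
Δp = p'−p = (-1.8337,-0.1388); α = Δx/Fx = (-1467/800) / (-1467/100) = 1/8
check: Δy/Fy = (-111/800) / (-111/100) = 1/8 ✓

α = 1/8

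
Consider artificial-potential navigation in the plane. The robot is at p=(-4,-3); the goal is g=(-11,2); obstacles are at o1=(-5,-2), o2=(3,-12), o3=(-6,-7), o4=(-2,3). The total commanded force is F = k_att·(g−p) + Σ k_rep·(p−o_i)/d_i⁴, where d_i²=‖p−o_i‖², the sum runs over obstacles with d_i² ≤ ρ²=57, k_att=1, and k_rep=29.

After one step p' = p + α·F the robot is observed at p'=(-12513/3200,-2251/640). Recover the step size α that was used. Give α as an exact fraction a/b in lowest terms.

F_att = 1·(g−p) = 1·(-7,5) = (-7.0000,5.0000)
o1: d²=2 ≤ ρ²=57; F_rep = 29·(1,-1)/2² = (7.2500,-7.2500)
o2: d²=130 > ρ²=57 → inactive
o3: d²=20 ≤ ρ²=57; F_rep = 29·(2,4)/20² = (0.1450,0.2900)
o4: d²=40 ≤ ρ²=57; F_rep = 29·(-2,-6)/40² = (-0.0362,-0.1087)
F = F_att + ΣF_rep = (0.3588,-2.0688)
Δp = p'−p = (0.0897,-0.5172); α = Δx/Fx = (287/3200) / (287/800) = 1/4
check: Δy/Fy = (-331/640) / (-331/160) = 1/4 ✓

α = 1/4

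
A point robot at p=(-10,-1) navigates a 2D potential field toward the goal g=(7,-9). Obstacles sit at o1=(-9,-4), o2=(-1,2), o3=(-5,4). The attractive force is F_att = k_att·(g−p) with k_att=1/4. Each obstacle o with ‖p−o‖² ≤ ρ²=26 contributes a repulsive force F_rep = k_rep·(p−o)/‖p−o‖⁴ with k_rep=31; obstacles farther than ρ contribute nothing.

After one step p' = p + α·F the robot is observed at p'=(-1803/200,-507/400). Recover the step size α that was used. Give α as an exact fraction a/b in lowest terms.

α = 1/4

F_att = 1/4·(g−p) = 1/4·(17,-8) = (4.2500,-2.0000)
o1: d²=10 ≤ ρ²=26; F_rep = 31·(-1,3)/10² = (-0.3100,0.9300)
o2: d²=90 > ρ²=26 → inactive
o3: d²=50 > ρ²=26 → inactive
F = F_att + ΣF_rep = (3.9400,-1.0700)
Δp = p'−p = (0.9850,-0.2675); α = Δx/Fx = (197/200) / (197/50) = 1/4
check: Δy/Fy = (-107/400) / (-107/100) = 1/4 ✓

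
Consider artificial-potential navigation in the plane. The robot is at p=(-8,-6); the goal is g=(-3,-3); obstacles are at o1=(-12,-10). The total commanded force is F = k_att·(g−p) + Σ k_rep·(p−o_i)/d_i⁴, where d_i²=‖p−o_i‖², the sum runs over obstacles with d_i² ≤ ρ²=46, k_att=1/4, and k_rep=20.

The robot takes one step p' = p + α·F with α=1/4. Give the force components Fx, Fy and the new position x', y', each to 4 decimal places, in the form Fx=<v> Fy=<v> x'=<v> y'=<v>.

F_att = 1/4·(g−p) = 1/4·(5,3) = (1.2500,0.7500)
o1: d²=32 ≤ ρ²=46; F_rep = 20·(4,4)/32² = (0.0781,0.0781)
F = F_att + ΣF_rep = (1.3281,0.8281)
p' = p + 1/4·F = (-7.6680,-5.7930)

Fx=1.3281 Fy=0.8281 x'=-7.6680 y'=-5.7930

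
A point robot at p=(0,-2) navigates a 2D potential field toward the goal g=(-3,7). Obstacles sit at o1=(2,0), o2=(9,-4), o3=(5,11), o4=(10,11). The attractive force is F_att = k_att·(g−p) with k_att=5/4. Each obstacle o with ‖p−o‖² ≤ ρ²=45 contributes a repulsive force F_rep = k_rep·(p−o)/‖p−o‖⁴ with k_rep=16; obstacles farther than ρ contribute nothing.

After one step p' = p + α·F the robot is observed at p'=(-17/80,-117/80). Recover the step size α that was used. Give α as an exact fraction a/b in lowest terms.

F_att = 5/4·(g−p) = 5/4·(-3,9) = (-3.7500,11.2500)
o1: d²=8 ≤ ρ²=45; F_rep = 16·(-2,-2)/8² = (-0.5000,-0.5000)
o2: d²=85 > ρ²=45 → inactive
o3: d²=194 > ρ²=45 → inactive
o4: d²=269 > ρ²=45 → inactive
F = F_att + ΣF_rep = (-4.2500,10.7500)
Δp = p'−p = (-0.2125,0.5375); α = Δx/Fx = (-17/80) / (-17/4) = 1/20
check: Δy/Fy = (43/80) / (43/4) = 1/20 ✓

α = 1/20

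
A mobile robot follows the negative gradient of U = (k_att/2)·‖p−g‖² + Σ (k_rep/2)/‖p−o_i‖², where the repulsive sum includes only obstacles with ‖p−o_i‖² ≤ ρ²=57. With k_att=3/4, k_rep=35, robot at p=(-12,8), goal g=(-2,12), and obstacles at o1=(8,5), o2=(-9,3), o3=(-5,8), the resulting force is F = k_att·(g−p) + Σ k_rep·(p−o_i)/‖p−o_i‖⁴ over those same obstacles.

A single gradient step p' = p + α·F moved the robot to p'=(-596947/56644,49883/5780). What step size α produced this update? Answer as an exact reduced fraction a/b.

α = 1/5

F_att = 3/4·(g−p) = 3/4·(10,4) = (7.5000,3.0000)
o1: d²=409 > ρ²=57 → inactive
o2: d²=34 ≤ ρ²=57; F_rep = 35·(-3,5)/34² = (-0.0908,0.1514)
o3: d²=49 ≤ ρ²=57; F_rep = 35·(-7,0)/49² = (-0.1020,0.0000)
F = F_att + ΣF_rep = (7.3071,3.1514)
Δp = p'−p = (1.4614,0.6303); α = Δx/Fx = (82781/56644) / (413905/56644) = 1/5
check: Δy/Fy = (3643/5780) / (3643/1156) = 1/5 ✓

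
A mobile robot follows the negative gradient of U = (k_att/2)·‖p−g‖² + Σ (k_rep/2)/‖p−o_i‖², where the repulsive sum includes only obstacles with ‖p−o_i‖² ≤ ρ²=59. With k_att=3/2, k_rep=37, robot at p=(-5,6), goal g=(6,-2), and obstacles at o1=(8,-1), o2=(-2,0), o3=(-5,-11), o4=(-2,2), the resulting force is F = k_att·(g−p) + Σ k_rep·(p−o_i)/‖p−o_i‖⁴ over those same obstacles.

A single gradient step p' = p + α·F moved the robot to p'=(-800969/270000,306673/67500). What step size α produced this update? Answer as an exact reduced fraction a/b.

α = 1/8

F_att = 3/2·(g−p) = 3/2·(11,-8) = (16.5000,-12.0000)
o1: d²=218 > ρ²=59 → inactive
o2: d²=45 ≤ ρ²=59; F_rep = 37·(-3,6)/45² = (-0.0548,0.1096)
o3: d²=289 > ρ²=59 → inactive
o4: d²=25 ≤ ρ²=59; F_rep = 37·(-3,4)/25² = (-0.1776,0.2368)
F = F_att + ΣF_rep = (16.2676,-11.6536)
Δp = p'−p = (2.0334,-1.4567); α = Δx/Fx = (549031/270000) / (549031/33750) = 1/8
check: Δy/Fy = (-98327/67500) / (-196654/16875) = 1/8 ✓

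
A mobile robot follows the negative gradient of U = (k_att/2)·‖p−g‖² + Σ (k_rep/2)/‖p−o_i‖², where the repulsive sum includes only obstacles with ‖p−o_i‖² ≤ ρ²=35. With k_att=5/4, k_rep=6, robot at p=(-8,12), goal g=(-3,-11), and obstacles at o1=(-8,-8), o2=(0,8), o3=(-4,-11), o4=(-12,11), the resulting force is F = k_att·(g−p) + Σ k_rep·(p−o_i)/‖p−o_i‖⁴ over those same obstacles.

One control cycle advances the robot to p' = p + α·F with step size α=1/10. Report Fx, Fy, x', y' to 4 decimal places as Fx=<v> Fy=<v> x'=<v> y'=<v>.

Fx=6.3330 Fy=-28.7292 x'=-7.3667 y'=9.1271

F_att = 5/4·(g−p) = 5/4·(5,-23) = (6.2500,-28.7500)
o1: d²=400 > ρ²=35 → inactive
o2: d²=80 > ρ²=35 → inactive
o3: d²=545 > ρ²=35 → inactive
o4: d²=17 ≤ ρ²=35; F_rep = 6·(4,1)/17² = (0.0830,0.0208)
F = F_att + ΣF_rep = (6.3330,-28.7292)
p' = p + 1/10·F = (-7.3667,9.1271)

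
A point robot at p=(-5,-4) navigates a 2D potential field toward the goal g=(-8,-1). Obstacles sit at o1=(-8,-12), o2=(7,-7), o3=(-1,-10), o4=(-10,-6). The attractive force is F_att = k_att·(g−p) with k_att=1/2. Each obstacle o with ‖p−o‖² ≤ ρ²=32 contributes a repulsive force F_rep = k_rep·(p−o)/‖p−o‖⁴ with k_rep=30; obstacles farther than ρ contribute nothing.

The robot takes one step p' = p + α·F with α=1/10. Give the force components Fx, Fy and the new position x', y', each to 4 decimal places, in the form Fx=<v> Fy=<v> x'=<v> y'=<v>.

Fx=-1.3216 Fy=1.5713 x'=-5.1322 y'=-3.8429

F_att = 1/2·(g−p) = 1/2·(-3,3) = (-1.5000,1.5000)
o1: d²=73 > ρ²=32 → inactive
o2: d²=153 > ρ²=32 → inactive
o3: d²=52 > ρ²=32 → inactive
o4: d²=29 ≤ ρ²=32; F_rep = 30·(5,2)/29² = (0.1784,0.0713)
F = F_att + ΣF_rep = (-1.3216,1.5713)
p' = p + 1/10·F = (-5.1322,-3.8429)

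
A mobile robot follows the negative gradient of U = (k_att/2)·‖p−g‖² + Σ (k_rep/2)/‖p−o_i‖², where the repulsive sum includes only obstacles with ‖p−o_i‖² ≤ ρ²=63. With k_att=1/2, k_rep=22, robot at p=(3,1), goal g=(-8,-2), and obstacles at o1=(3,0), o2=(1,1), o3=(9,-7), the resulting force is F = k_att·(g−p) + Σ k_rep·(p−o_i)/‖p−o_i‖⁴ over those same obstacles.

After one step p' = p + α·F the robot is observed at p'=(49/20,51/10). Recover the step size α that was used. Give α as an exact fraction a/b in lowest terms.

α = 1/5

F_att = 1/2·(g−p) = 1/2·(-11,-3) = (-5.5000,-1.5000)
o1: d²=1 ≤ ρ²=63; F_rep = 22·(0,1)/1² = (0.0000,22.0000)
o2: d²=4 ≤ ρ²=63; F_rep = 22·(2,0)/4² = (2.7500,0.0000)
o3: d²=100 > ρ²=63 → inactive
F = F_att + ΣF_rep = (-2.7500,20.5000)
Δp = p'−p = (-0.5500,4.1000); α = Δx/Fx = (-11/20) / (-11/4) = 1/5
check: Δy/Fy = (41/10) / (41/2) = 1/5 ✓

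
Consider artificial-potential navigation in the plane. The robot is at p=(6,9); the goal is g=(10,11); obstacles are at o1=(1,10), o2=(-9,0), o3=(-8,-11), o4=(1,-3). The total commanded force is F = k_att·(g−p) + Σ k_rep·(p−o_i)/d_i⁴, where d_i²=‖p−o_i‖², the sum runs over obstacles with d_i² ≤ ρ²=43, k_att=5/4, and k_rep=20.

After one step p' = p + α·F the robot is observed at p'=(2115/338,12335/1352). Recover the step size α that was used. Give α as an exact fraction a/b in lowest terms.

α = 1/20

F_att = 5/4·(g−p) = 5/4·(4,2) = (5.0000,2.5000)
o1: d²=26 ≤ ρ²=43; F_rep = 20·(5,-1)/26² = (0.1479,-0.0296)
o2: d²=306 > ρ²=43 → inactive
o3: d²=596 > ρ²=43 → inactive
o4: d²=169 > ρ²=43 → inactive
F = F_att + ΣF_rep = (5.1479,2.4704)
Δp = p'−p = (0.2574,0.1235); α = Δx/Fx = (87/338) / (870/169) = 1/20
check: Δy/Fy = (167/1352) / (835/338) = 1/20 ✓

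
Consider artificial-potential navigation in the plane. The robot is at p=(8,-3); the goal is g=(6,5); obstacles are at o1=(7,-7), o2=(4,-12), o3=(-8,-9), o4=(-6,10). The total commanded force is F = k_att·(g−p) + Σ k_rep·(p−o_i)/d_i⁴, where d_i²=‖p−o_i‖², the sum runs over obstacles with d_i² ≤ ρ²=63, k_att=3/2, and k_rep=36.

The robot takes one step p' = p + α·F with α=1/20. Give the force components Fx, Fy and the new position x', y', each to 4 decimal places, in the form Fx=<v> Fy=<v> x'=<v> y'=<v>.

F_att = 3/2·(g−p) = 3/2·(-2,8) = (-3.0000,12.0000)
o1: d²=17 ≤ ρ²=63; F_rep = 36·(1,4)/17² = (0.1246,0.4983)
o2: d²=97 > ρ²=63 → inactive
o3: d²=292 > ρ²=63 → inactive
o4: d²=365 > ρ²=63 → inactive
F = F_att + ΣF_rep = (-2.8754,12.4983)
p' = p + 1/20·F = (7.8562,-2.3751)

Fx=-2.8754 Fy=12.4983 x'=7.8562 y'=-2.3751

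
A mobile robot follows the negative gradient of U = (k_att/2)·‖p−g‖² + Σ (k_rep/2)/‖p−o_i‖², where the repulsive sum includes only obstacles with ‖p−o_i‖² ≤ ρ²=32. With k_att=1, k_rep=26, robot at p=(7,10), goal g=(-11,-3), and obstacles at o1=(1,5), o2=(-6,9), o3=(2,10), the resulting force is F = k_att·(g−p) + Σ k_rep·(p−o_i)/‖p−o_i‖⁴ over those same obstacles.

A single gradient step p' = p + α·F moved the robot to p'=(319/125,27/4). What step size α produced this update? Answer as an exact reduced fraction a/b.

F_att = 1·(g−p) = 1·(-18,-13) = (-18.0000,-13.0000)
o1: d²=61 > ρ²=32 → inactive
o2: d²=170 > ρ²=32 → inactive
o3: d²=25 ≤ ρ²=32; F_rep = 26·(5,0)/25² = (0.2080,0.0000)
F = F_att + ΣF_rep = (-17.7920,-13.0000)
Δp = p'−p = (-4.4480,-3.2500); α = Δx/Fx = (-556/125) / (-2224/125) = 1/4
check: Δy/Fy = (-13/4) / (-13) = 1/4 ✓

α = 1/4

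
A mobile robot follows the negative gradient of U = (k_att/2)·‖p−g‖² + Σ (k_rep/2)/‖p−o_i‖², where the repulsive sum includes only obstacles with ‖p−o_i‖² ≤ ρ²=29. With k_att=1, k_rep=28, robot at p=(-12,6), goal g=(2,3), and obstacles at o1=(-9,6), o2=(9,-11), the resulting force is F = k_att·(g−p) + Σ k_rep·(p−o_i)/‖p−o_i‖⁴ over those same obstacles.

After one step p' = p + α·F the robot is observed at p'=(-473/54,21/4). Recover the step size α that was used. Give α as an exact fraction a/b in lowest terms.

F_att = 1·(g−p) = 1·(14,-3) = (14.0000,-3.0000)
o1: d²=9 ≤ ρ²=29; F_rep = 28·(-3,0)/9² = (-1.0370,0.0000)
o2: d²=730 > ρ²=29 → inactive
F = F_att + ΣF_rep = (12.9630,-3.0000)
Δp = p'−p = (3.2407,-0.7500); α = Δx/Fx = (175/54) / (350/27) = 1/4
check: Δy/Fy = (-3/4) / (-3) = 1/4 ✓

α = 1/4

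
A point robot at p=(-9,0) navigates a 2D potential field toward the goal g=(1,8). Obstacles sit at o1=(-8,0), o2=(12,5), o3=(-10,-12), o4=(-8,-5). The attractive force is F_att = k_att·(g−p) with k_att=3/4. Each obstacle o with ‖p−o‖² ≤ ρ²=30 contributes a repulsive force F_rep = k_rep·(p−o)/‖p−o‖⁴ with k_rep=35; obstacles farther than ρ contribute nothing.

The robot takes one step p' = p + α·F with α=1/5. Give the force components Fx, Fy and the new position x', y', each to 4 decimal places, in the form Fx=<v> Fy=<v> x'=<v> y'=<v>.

Fx=-27.5518 Fy=6.2589 x'=-14.5104 y'=1.2518

F_att = 3/4·(g−p) = 3/4·(10,8) = (7.5000,6.0000)
o1: d²=1 ≤ ρ²=30; F_rep = 35·(-1,0)/1² = (-35.0000,0.0000)
o2: d²=466 > ρ²=30 → inactive
o3: d²=145 > ρ²=30 → inactive
o4: d²=26 ≤ ρ²=30; F_rep = 35·(-1,5)/26² = (-0.0518,0.2589)
F = F_att + ΣF_rep = (-27.5518,6.2589)
p' = p + 1/5·F = (-14.5104,1.2518)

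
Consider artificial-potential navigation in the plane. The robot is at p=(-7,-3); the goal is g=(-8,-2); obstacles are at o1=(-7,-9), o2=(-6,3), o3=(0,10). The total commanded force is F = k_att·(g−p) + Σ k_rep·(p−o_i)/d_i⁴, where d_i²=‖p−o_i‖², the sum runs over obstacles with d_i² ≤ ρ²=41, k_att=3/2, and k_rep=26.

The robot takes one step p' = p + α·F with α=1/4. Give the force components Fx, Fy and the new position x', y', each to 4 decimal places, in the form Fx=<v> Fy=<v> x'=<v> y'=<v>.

F_att = 3/2·(g−p) = 3/2·(-1,1) = (-1.5000,1.5000)
o1: d²=36 ≤ ρ²=41; F_rep = 26·(0,6)/36² = (0.0000,0.1204)
o2: d²=37 ≤ ρ²=41; F_rep = 26·(-1,-6)/37² = (-0.0190,-0.1140)
o3: d²=218 > ρ²=41 → inactive
F = F_att + ΣF_rep = (-1.5190,1.5064)
p' = p + 1/4·F = (-7.3797,-2.6234)

Fx=-1.5190 Fy=1.5064 x'=-7.3797 y'=-2.6234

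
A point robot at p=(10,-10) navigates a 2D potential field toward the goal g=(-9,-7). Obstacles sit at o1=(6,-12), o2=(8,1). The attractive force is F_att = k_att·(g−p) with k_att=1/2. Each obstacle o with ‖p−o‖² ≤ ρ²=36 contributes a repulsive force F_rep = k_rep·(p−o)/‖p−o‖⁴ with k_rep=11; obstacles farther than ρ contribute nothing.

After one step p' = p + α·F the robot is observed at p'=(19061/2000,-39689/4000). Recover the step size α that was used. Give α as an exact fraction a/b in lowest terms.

F_att = 1/2·(g−p) = 1/2·(-19,3) = (-9.5000,1.5000)
o1: d²=20 ≤ ρ²=36; F_rep = 11·(4,2)/20² = (0.1100,0.0550)
o2: d²=125 > ρ²=36 → inactive
F = F_att + ΣF_rep = (-9.3900,1.5550)
Δp = p'−p = (-0.4695,0.0777); α = Δx/Fx = (-939/2000) / (-939/100) = 1/20
check: Δy/Fy = (311/4000) / (311/200) = 1/20 ✓

α = 1/20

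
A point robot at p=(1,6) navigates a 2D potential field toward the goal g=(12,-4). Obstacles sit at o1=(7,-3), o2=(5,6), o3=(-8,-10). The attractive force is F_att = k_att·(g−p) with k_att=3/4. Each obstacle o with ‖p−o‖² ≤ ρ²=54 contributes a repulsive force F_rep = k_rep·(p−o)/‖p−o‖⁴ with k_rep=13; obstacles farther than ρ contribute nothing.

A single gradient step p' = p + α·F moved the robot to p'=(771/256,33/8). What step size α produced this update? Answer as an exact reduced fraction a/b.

F_att = 3/4·(g−p) = 3/4·(11,-10) = (8.2500,-7.5000)
o1: d²=117 > ρ²=54 → inactive
o2: d²=16 ≤ ρ²=54; F_rep = 13·(-4,0)/16² = (-0.2031,0.0000)
o3: d²=337 > ρ²=54 → inactive
F = F_att + ΣF_rep = (8.0469,-7.5000)
Δp = p'−p = (2.0117,-1.8750); α = Δx/Fx = (515/256) / (515/64) = 1/4
check: Δy/Fy = (-15/8) / (-15/2) = 1/4 ✓

α = 1/4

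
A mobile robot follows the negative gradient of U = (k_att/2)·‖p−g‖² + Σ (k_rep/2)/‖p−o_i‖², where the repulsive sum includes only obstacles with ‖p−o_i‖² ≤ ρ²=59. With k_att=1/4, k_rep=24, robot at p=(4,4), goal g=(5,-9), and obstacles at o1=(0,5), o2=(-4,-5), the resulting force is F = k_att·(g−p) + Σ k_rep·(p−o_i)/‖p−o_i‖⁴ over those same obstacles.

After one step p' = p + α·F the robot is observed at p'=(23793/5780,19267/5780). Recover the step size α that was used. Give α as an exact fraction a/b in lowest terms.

α = 1/5

F_att = 1/4·(g−p) = 1/4·(1,-13) = (0.2500,-3.2500)
o1: d²=17 ≤ ρ²=59; F_rep = 24·(4,-1)/17² = (0.3322,-0.0830)
o2: d²=145 > ρ²=59 → inactive
F = F_att + ΣF_rep = (0.5822,-3.3330)
Δp = p'−p = (0.1164,-0.6666); α = Δx/Fx = (673/5780) / (673/1156) = 1/5
check: Δy/Fy = (-3853/5780) / (-3853/1156) = 1/5 ✓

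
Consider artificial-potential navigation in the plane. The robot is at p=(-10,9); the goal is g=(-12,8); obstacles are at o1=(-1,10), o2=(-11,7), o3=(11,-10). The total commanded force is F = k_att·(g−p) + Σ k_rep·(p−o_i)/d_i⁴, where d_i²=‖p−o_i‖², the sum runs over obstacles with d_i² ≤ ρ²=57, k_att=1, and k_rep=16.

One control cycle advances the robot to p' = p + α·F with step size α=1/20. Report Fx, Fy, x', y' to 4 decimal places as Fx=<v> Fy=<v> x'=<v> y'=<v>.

F_att = 1·(g−p) = 1·(-2,-1) = (-2.0000,-1.0000)
o1: d²=82 > ρ²=57 → inactive
o2: d²=5 ≤ ρ²=57; F_rep = 16·(1,2)/5² = (0.6400,1.2800)
o3: d²=802 > ρ²=57 → inactive
F = F_att + ΣF_rep = (-1.3600,0.2800)
p' = p + 1/20·F = (-10.0680,9.0140)

Fx=-1.3600 Fy=0.2800 x'=-10.0680 y'=9.0140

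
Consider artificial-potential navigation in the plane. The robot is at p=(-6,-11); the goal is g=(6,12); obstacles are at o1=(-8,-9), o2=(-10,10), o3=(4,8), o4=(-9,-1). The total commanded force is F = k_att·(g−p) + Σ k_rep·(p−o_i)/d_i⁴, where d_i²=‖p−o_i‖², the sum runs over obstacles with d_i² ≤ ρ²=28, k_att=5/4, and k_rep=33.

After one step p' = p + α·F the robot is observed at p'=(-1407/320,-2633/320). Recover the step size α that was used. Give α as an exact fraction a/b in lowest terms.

α = 1/10

F_att = 5/4·(g−p) = 5/4·(12,23) = (15.0000,28.7500)
o1: d²=8 ≤ ρ²=28; F_rep = 33·(2,-2)/8² = (1.0312,-1.0312)
o2: d²=457 > ρ²=28 → inactive
o3: d²=461 > ρ²=28 → inactive
o4: d²=109 > ρ²=28 → inactive
F = F_att + ΣF_rep = (16.0312,27.7188)
Δp = p'−p = (1.6031,2.7719); α = Δx/Fx = (513/320) / (513/32) = 1/10
check: Δy/Fy = (887/320) / (887/32) = 1/10 ✓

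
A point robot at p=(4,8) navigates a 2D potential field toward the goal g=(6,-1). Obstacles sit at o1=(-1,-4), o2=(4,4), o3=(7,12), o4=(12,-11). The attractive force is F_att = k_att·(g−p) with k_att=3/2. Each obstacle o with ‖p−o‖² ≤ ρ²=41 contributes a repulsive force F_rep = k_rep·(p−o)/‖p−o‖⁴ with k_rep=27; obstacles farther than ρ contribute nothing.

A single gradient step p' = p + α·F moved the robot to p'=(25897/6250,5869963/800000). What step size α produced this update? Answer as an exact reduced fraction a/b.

F_att = 3/2·(g−p) = 3/2·(2,-9) = (3.0000,-13.5000)
o1: d²=169 > ρ²=41 → inactive
o2: d²=16 ≤ ρ²=41; F_rep = 27·(0,4)/16² = (0.0000,0.4219)
o3: d²=25 ≤ ρ²=41; F_rep = 27·(-3,-4)/25² = (-0.1296,-0.1728)
o4: d²=425 > ρ²=41 → inactive
F = F_att + ΣF_rep = (2.8704,-13.2509)
Δp = p'−p = (0.1435,-0.6625); α = Δx/Fx = (897/6250) / (1794/625) = 1/20
check: Δy/Fy = (-530037/800000) / (-530037/40000) = 1/20 ✓

α = 1/20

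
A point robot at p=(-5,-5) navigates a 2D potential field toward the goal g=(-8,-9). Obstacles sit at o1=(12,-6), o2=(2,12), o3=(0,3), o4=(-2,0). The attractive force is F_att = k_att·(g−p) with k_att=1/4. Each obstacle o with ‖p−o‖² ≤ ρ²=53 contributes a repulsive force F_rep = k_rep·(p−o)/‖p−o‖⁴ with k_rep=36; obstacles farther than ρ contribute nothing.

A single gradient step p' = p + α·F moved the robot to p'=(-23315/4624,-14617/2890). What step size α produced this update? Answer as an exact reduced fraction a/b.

α = 1/20

F_att = 1/4·(g−p) = 1/4·(-3,-4) = (-0.7500,-1.0000)
o1: d²=290 > ρ²=53 → inactive
o2: d²=338 > ρ²=53 → inactive
o3: d²=89 > ρ²=53 → inactive
o4: d²=34 ≤ ρ²=53; F_rep = 36·(-3,-5)/34² = (-0.0934,-0.1557)
F = F_att + ΣF_rep = (-0.8434,-1.1557)
Δp = p'−p = (-0.0422,-0.0578); α = Δx/Fx = (-195/4624) / (-975/1156) = 1/20
check: Δy/Fy = (-167/2890) / (-334/289) = 1/20 ✓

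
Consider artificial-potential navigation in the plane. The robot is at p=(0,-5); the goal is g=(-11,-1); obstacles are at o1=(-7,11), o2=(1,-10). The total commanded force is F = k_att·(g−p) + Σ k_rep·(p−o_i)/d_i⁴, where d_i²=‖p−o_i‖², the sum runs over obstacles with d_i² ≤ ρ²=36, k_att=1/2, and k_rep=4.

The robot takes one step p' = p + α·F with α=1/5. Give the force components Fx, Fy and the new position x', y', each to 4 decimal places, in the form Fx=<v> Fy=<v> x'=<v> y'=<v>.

F_att = 1/2·(g−p) = 1/2·(-11,4) = (-5.5000,2.0000)
o1: d²=305 > ρ²=36 → inactive
o2: d²=26 ≤ ρ²=36; F_rep = 4·(-1,5)/26² = (-0.0059,0.0296)
F = F_att + ΣF_rep = (-5.5059,2.0296)
p' = p + 1/5·F = (-1.1012,-4.5941)

Fx=-5.5059 Fy=2.0296 x'=-1.1012 y'=-4.5941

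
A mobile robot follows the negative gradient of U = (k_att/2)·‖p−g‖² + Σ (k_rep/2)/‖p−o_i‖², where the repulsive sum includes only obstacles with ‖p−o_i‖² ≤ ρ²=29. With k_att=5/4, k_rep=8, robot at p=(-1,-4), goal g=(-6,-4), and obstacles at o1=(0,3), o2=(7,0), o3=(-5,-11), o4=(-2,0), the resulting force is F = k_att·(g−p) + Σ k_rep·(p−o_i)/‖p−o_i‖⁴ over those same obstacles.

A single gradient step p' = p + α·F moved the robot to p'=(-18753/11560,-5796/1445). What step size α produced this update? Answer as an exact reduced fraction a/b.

F_att = 5/4·(g−p) = 5/4·(-5,0) = (-6.2500,0.0000)
o1: d²=50 > ρ²=29 → inactive
o2: d²=80 > ρ²=29 → inactive
o3: d²=65 > ρ²=29 → inactive
o4: d²=17 ≤ ρ²=29; F_rep = 8·(1,-4)/17² = (0.0277,-0.1107)
F = F_att + ΣF_rep = (-6.2223,-0.1107)
Δp = p'−p = (-0.6222,-0.0111); α = Δx/Fx = (-7193/11560) / (-7193/1156) = 1/10
check: Δy/Fy = (-16/1445) / (-32/289) = 1/10 ✓

α = 1/10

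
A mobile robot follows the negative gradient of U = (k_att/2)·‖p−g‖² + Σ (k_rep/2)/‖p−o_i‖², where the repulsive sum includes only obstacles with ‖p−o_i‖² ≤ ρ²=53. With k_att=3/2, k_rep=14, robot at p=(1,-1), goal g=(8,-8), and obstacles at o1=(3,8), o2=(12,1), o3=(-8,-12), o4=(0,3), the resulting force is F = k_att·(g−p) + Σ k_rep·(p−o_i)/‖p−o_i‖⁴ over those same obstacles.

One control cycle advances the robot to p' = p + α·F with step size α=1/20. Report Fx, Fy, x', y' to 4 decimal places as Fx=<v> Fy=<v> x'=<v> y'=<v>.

Fx=10.5484 Fy=-10.6938 x'=1.5274 y'=-1.5347

F_att = 3/2·(g−p) = 3/2·(7,-7) = (10.5000,-10.5000)
o1: d²=85 > ρ²=53 → inactive
o2: d²=125 > ρ²=53 → inactive
o3: d²=202 > ρ²=53 → inactive
o4: d²=17 ≤ ρ²=53; F_rep = 14·(1,-4)/17² = (0.0484,-0.1938)
F = F_att + ΣF_rep = (10.5484,-10.6938)
p' = p + 1/20·F = (1.5274,-1.5347)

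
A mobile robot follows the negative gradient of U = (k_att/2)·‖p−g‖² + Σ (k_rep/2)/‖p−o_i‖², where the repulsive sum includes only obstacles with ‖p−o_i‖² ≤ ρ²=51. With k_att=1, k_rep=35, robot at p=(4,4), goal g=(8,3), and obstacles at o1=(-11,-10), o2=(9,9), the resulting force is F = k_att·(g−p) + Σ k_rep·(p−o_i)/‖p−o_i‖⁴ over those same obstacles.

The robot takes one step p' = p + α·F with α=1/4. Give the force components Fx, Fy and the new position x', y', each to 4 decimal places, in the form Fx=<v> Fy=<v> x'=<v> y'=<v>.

F_att = 1·(g−p) = 1·(4,-1) = (4.0000,-1.0000)
o1: d²=421 > ρ²=51 → inactive
o2: d²=50 ≤ ρ²=51; F_rep = 35·(-5,-5)/50² = (-0.0700,-0.0700)
F = F_att + ΣF_rep = (3.9300,-1.0700)
p' = p + 1/4·F = (4.9825,3.7325)

Fx=3.9300 Fy=-1.0700 x'=4.9825 y'=3.7325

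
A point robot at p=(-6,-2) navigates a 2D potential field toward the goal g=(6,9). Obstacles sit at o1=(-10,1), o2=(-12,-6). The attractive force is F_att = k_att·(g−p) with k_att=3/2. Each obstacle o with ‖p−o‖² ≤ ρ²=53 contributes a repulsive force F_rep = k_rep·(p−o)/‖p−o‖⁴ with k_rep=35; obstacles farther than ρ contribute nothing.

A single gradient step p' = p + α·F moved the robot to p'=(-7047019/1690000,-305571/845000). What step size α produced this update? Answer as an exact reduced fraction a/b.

α = 1/10

F_att = 3/2·(g−p) = 3/2·(12,11) = (18.0000,16.5000)
o1: d²=25 ≤ ρ²=53; F_rep = 35·(4,-3)/25² = (0.2240,-0.1680)
o2: d²=52 ≤ ρ²=53; F_rep = 35·(6,4)/52² = (0.0777,0.0518)
F = F_att + ΣF_rep = (18.3017,16.3838)
Δp = p'−p = (1.8302,1.6384); α = Δx/Fx = (3092981/1690000) / (3092981/169000) = 1/10
check: Δy/Fy = (1384429/845000) / (1384429/84500) = 1/10 ✓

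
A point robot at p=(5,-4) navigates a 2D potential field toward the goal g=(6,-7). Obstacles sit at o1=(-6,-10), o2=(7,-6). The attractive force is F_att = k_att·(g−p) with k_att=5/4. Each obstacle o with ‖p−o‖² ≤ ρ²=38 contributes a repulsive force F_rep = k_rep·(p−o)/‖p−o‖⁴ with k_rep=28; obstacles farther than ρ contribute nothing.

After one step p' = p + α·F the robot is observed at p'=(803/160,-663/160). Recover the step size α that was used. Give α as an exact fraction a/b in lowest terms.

F_att = 5/4·(g−p) = 5/4·(1,-3) = (1.2500,-3.7500)
o1: d²=157 > ρ²=38 → inactive
o2: d²=8 ≤ ρ²=38; F_rep = 28·(-2,2)/8² = (-0.8750,0.8750)
F = F_att + ΣF_rep = (0.3750,-2.8750)
Δp = p'−p = (0.0187,-0.1437); α = Δx/Fx = (3/160) / (3/8) = 1/20
check: Δy/Fy = (-23/160) / (-23/8) = 1/20 ✓

α = 1/20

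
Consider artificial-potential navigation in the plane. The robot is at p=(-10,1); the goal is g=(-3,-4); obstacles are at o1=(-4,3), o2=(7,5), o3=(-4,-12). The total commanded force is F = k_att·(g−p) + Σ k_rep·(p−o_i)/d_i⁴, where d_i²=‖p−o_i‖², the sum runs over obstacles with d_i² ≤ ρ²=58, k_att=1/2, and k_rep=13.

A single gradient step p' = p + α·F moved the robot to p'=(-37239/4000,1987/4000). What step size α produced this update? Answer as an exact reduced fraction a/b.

α = 1/5

F_att = 1/2·(g−p) = 1/2·(7,-5) = (3.5000,-2.5000)
o1: d²=40 ≤ ρ²=58; F_rep = 13·(-6,-2)/40² = (-0.0488,-0.0163)
o2: d²=305 > ρ²=58 → inactive
o3: d²=205 > ρ²=58 → inactive
F = F_att + ΣF_rep = (3.4512,-2.5162)
Δp = p'−p = (0.6903,-0.5032); α = Δx/Fx = (2761/4000) / (2761/800) = 1/5
check: Δy/Fy = (-2013/4000) / (-2013/800) = 1/5 ✓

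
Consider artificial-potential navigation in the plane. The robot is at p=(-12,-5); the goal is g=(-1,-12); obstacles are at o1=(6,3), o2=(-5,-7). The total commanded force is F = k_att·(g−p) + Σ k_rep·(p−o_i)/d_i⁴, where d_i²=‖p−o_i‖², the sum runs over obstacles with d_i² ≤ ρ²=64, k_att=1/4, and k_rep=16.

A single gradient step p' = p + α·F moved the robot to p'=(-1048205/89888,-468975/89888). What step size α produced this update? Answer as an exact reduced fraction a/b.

α = 1/8

F_att = 1/4·(g−p) = 1/4·(11,-7) = (2.7500,-1.7500)
o1: d²=388 > ρ²=64 → inactive
o2: d²=53 ≤ ρ²=64; F_rep = 16·(-7,2)/53² = (-0.0399,0.0114)
F = F_att + ΣF_rep = (2.7101,-1.7386)
Δp = p'−p = (0.3388,-0.2173); α = Δx/Fx = (30451/89888) / (30451/11236) = 1/8
check: Δy/Fy = (-19535/89888) / (-19535/11236) = 1/8 ✓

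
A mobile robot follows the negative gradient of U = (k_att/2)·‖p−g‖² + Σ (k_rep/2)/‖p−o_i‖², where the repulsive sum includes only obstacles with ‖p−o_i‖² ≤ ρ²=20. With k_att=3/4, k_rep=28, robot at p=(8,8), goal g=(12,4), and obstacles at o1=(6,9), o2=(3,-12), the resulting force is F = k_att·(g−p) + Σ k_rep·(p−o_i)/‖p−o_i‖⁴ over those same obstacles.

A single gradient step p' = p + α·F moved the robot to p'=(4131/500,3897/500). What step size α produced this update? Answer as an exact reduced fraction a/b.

F_att = 3/4·(g−p) = 3/4·(4,-4) = (3.0000,-3.0000)
o1: d²=5 ≤ ρ²=20; F_rep = 28·(2,-1)/5² = (2.2400,-1.1200)
o2: d²=425 > ρ²=20 → inactive
F = F_att + ΣF_rep = (5.2400,-4.1200)
Δp = p'−p = (0.2620,-0.2060); α = Δx/Fx = (131/500) / (131/25) = 1/20
check: Δy/Fy = (-103/500) / (-103/25) = 1/20 ✓

α = 1/20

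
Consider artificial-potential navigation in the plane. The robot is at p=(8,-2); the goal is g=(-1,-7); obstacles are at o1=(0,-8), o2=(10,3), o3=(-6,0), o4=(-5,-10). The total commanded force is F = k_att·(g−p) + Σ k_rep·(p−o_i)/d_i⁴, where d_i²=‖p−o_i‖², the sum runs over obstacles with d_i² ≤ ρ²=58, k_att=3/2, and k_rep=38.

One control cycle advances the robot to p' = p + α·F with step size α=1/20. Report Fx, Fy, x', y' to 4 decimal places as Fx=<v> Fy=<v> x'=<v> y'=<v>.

F_att = 3/2·(g−p) = 3/2·(-9,-5) = (-13.5000,-7.5000)
o1: d²=100 > ρ²=58 → inactive
o2: d²=29 ≤ ρ²=58; F_rep = 38·(-2,-5)/29² = (-0.0904,-0.2259)
o3: d²=200 > ρ²=58 → inactive
o4: d²=233 > ρ²=58 → inactive
F = F_att + ΣF_rep = (-13.5904,-7.7259)
p' = p + 1/20·F = (7.3205,-2.3863)

Fx=-13.5904 Fy=-7.7259 x'=7.3205 y'=-2.3863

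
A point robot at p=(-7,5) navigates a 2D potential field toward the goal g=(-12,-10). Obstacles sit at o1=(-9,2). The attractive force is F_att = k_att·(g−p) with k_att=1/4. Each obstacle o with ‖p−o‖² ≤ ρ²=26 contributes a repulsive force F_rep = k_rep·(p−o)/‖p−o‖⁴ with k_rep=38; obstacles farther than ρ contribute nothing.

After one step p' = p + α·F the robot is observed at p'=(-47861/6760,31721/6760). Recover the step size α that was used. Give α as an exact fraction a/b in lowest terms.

F_att = 1/4·(g−p) = 1/4·(-5,-15) = (-1.2500,-3.7500)
o1: d²=13 ≤ ρ²=26; F_rep = 38·(2,3)/13² = (0.4497,0.6746)
F = F_att + ΣF_rep = (-0.8003,-3.0754)
Δp = p'−p = (-0.0800,-0.3075); α = Δx/Fx = (-541/6760) / (-541/676) = 1/10
check: Δy/Fy = (-2079/6760) / (-2079/676) = 1/10 ✓

α = 1/10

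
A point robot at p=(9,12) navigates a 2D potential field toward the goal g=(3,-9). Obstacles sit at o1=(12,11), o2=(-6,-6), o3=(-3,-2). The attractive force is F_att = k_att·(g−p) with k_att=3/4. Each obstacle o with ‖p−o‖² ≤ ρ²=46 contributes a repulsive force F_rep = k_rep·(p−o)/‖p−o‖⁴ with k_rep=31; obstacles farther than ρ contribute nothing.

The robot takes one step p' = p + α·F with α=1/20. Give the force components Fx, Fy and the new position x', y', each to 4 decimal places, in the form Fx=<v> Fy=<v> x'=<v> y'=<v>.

Fx=-5.4300 Fy=-15.4400 x'=8.7285 y'=11.2280

F_att = 3/4·(g−p) = 3/4·(-6,-21) = (-4.5000,-15.7500)
o1: d²=10 ≤ ρ²=46; F_rep = 31·(-3,1)/10² = (-0.9300,0.3100)
o2: d²=549 > ρ²=46 → inactive
o3: d²=340 > ρ²=46 → inactive
F = F_att + ΣF_rep = (-5.4300,-15.4400)
p' = p + 1/20·F = (8.7285,11.2280)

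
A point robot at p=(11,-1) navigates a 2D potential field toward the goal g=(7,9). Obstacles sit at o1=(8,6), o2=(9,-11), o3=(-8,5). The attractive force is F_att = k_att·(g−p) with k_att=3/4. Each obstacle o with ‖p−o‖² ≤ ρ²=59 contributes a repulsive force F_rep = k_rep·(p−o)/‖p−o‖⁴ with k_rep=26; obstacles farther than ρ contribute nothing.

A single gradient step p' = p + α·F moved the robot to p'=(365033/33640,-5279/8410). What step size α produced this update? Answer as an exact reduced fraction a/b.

α = 1/20

F_att = 3/4·(g−p) = 3/4·(-4,10) = (-3.0000,7.5000)
o1: d²=58 ≤ ρ²=59; F_rep = 26·(3,-7)/58² = (0.0232,-0.0541)
o2: d²=104 > ρ²=59 → inactive
o3: d²=397 > ρ²=59 → inactive
F = F_att + ΣF_rep = (-2.9768,7.4459)
Δp = p'−p = (-0.1488,0.3723); α = Δx/Fx = (-5007/33640) / (-5007/1682) = 1/20
check: Δy/Fy = (3131/8410) / (6262/841) = 1/20 ✓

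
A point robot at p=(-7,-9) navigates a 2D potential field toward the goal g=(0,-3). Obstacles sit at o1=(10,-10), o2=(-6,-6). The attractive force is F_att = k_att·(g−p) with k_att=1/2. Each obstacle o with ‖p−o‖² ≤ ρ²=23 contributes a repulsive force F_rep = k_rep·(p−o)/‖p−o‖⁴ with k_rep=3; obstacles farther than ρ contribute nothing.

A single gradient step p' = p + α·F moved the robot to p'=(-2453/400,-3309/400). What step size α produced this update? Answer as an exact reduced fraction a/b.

α = 1/4

F_att = 1/2·(g−p) = 1/2·(7,6) = (3.5000,3.0000)
o1: d²=290 > ρ²=23 → inactive
o2: d²=10 ≤ ρ²=23; F_rep = 3·(-1,-3)/10² = (-0.0300,-0.0900)
F = F_att + ΣF_rep = (3.4700,2.9100)
Δp = p'−p = (0.8675,0.7275); α = Δx/Fx = (347/400) / (347/100) = 1/4
check: Δy/Fy = (291/400) / (291/100) = 1/4 ✓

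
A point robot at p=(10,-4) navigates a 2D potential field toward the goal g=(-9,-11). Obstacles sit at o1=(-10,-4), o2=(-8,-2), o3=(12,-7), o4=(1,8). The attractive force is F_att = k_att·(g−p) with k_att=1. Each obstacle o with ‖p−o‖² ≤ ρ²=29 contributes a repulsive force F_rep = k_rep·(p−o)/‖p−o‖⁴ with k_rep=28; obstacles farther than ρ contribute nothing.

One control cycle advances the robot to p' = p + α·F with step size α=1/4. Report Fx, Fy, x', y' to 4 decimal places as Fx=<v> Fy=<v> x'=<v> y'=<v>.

Fx=-19.3314 Fy=-6.5030 x'=5.1672 y'=-5.6257

F_att = 1·(g−p) = 1·(-19,-7) = (-19.0000,-7.0000)
o1: d²=400 > ρ²=29 → inactive
o2: d²=328 > ρ²=29 → inactive
o3: d²=13 ≤ ρ²=29; F_rep = 28·(-2,3)/13² = (-0.3314,0.4970)
o4: d²=225 > ρ²=29 → inactive
F = F_att + ΣF_rep = (-19.3314,-6.5030)
p' = p + 1/4·F = (5.1672,-5.6257)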